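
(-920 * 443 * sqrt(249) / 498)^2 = 41526288400 / 249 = 166772242.57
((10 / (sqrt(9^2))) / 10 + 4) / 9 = 37 / 81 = 0.46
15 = 15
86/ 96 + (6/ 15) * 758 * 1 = 72983/ 240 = 304.10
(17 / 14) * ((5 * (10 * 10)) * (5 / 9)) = 21250 / 63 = 337.30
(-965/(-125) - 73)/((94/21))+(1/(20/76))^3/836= -3752953/258500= -14.52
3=3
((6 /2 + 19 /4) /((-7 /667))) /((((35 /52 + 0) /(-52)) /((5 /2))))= 6988826 /49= 142629.10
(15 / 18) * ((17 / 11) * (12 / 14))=1.10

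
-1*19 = -19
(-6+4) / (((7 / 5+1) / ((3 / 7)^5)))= -405 / 33614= -0.01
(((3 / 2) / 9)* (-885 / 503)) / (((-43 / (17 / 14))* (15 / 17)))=17051 / 1816836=0.01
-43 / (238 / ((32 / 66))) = -344 / 3927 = -0.09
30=30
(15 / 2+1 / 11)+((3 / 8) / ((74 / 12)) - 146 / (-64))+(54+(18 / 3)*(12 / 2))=1301527 / 13024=99.93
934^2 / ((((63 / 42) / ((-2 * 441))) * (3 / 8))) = -1367854208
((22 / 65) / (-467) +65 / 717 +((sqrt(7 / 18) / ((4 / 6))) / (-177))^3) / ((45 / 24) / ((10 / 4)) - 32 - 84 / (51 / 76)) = -133096468 / 231509358795 +119 * sqrt(14) / 471877147368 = -0.00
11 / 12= 0.92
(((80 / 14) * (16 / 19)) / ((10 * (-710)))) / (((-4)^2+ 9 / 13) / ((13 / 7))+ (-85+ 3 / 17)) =91936 / 10286968125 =0.00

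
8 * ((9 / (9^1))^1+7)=64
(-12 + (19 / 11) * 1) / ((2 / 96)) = -5424 / 11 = -493.09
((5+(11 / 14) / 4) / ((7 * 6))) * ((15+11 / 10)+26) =40837 / 7840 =5.21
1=1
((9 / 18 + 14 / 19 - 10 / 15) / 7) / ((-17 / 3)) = -0.01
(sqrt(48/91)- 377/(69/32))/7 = -12064/483 +4 * sqrt(273)/637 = -24.87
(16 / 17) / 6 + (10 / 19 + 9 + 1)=10352 / 969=10.68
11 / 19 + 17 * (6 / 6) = 334 / 19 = 17.58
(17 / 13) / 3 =17 / 39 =0.44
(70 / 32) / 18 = 0.12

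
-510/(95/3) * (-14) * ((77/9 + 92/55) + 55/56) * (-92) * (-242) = 5346194612/95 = 56275732.76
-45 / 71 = -0.63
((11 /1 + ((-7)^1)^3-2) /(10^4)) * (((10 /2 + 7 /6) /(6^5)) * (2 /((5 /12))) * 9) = -6179 /5400000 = -0.00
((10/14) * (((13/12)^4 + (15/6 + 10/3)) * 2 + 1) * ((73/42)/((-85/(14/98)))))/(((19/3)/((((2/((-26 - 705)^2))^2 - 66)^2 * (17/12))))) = -1036354510324140776770715039392057/33054681402365949784200211934976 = -31.35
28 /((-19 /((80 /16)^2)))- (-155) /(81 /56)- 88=-27212 /1539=-17.68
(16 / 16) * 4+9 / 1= 13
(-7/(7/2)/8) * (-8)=2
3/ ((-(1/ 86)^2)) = -22188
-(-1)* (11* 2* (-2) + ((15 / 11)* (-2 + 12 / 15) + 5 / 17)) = -8479 / 187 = -45.34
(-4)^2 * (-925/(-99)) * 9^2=133200/11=12109.09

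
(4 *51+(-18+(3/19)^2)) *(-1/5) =-13431/361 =-37.20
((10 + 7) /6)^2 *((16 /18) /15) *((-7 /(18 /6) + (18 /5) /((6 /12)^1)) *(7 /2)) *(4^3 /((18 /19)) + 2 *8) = 111054608 /164025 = 677.06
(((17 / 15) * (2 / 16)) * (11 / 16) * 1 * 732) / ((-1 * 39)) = -11407 / 6240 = -1.83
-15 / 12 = -5 / 4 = -1.25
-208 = -208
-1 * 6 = -6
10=10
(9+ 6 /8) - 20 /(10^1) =31 /4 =7.75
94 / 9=10.44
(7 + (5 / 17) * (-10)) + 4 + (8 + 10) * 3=1055 / 17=62.06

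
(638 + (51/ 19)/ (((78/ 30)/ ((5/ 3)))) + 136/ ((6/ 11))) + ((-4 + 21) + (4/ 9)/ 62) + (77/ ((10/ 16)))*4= 1398.86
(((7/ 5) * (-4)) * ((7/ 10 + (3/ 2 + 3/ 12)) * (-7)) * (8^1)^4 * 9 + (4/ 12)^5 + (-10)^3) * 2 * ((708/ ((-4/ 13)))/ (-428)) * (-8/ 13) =-5074464395372/ 216675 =-23419704.14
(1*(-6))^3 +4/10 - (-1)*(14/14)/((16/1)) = -215.54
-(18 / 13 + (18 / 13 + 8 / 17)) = -716 / 221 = -3.24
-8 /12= -2 /3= -0.67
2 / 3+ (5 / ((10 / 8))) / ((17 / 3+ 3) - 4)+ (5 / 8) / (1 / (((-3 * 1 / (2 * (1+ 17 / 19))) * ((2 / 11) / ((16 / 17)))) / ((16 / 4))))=709591 / 473088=1.50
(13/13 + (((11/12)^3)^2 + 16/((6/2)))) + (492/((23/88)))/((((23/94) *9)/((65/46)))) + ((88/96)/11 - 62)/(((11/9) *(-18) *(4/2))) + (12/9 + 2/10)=2433323806309673/1998175703040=1217.77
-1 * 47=-47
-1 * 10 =-10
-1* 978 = -978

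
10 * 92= 920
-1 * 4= -4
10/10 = 1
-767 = -767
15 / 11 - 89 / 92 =401 / 1012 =0.40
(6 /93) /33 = 2 /1023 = 0.00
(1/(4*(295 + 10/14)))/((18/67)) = 469/149040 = 0.00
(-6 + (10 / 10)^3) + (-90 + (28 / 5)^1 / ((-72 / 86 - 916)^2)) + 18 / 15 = -26033715399 / 277544960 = -93.80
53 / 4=13.25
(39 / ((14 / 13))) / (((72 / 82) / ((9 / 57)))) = 6.51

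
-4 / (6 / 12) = -8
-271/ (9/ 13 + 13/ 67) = -236041/ 772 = -305.75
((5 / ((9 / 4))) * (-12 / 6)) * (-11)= 440 / 9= 48.89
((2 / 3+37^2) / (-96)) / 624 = -4109 / 179712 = -0.02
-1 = -1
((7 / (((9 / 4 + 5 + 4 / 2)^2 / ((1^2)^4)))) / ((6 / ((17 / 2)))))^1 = 476 / 4107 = 0.12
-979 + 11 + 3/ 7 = -6773/ 7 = -967.57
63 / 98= 9 / 14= 0.64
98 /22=49 /11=4.45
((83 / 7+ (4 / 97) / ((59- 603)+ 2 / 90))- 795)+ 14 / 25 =-46455355468 / 59361575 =-782.58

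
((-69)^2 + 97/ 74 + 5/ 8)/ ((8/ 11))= 15508119/ 2368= 6549.04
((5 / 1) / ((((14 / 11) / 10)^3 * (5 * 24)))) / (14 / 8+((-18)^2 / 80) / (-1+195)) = 80691875 / 7070259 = 11.41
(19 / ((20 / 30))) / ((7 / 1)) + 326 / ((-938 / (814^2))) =-216002477 / 938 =-230279.83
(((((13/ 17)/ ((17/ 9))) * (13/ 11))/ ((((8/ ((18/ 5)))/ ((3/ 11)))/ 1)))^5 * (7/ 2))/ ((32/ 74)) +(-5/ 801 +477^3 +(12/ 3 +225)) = 465483821965530304735494620314273543268113/ 4288925851746963647920645017600000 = 108531561.99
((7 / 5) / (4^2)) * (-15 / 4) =-0.33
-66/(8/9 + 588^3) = -27/83167148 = -0.00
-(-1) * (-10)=-10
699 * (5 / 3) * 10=11650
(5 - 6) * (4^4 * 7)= -1792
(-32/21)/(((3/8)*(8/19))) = -608/63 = -9.65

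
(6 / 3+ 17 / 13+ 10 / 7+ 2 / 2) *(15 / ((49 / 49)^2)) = 7830 / 91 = 86.04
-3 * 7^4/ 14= -1029/ 2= -514.50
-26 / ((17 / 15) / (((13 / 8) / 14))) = -2535 / 952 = -2.66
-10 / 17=-0.59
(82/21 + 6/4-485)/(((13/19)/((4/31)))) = -765434/8463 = -90.44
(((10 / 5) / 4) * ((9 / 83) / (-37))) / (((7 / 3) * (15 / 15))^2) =-81 / 300958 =-0.00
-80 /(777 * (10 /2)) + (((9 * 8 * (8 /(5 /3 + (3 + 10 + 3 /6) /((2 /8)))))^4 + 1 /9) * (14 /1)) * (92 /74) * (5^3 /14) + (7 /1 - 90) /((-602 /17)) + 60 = 277780145206715133595 /155921717285586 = 1781535.95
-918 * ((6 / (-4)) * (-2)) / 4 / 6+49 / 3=-1181 / 12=-98.42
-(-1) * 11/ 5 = 11/ 5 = 2.20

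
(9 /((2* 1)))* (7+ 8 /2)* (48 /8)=297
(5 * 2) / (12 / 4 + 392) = 2 / 79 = 0.03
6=6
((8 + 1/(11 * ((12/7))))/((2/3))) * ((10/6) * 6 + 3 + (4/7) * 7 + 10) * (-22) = -28701/4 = -7175.25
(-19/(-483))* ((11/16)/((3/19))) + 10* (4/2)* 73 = 33852611/23184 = 1460.17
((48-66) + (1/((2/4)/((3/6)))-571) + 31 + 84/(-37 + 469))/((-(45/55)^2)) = 2425445/2916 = 831.77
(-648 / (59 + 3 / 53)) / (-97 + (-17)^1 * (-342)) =-17172 / 8947105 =-0.00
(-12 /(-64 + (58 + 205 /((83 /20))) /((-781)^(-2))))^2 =248004 /7390750732423177441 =0.00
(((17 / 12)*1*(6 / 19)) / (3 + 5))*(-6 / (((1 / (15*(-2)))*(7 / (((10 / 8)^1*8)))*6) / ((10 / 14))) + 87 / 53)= 1423971 / 789488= 1.80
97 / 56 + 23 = 1385 / 56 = 24.73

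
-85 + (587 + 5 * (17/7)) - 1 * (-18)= 3725/7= 532.14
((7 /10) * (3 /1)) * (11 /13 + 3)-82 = -961 /13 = -73.92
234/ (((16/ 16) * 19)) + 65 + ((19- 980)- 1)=-16809/ 19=-884.68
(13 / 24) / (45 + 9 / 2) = 13 / 1188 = 0.01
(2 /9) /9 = 2 /81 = 0.02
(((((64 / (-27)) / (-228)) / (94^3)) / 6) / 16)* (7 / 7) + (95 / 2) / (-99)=-40478511229 / 84365739216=-0.48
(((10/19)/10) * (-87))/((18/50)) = -725/57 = -12.72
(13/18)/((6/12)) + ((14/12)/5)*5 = 47/18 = 2.61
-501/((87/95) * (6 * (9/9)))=-15865/174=-91.18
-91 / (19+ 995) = -7 / 78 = -0.09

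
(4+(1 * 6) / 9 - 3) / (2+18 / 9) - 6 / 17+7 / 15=541 / 1020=0.53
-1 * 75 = -75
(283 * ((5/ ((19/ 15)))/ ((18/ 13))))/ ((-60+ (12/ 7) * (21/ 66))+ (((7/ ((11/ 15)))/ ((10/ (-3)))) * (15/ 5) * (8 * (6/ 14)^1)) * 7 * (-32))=0.12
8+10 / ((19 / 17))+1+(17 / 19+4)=434 / 19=22.84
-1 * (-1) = 1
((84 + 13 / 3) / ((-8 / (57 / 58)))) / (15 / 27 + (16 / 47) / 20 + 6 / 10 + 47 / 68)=-36206685 / 6218644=-5.82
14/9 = 1.56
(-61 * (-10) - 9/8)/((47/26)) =63323/188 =336.82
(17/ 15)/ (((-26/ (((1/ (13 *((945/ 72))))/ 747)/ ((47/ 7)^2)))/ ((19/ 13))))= -9044/ 815697051975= -0.00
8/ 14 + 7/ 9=85/ 63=1.35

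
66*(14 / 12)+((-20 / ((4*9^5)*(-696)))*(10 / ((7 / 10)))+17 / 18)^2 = 100728511313060878 / 1293182085427281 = 77.89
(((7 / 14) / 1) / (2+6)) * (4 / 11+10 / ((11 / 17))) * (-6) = -261 / 44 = -5.93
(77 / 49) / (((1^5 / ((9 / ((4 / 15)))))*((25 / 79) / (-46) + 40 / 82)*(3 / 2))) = 2458401 / 33439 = 73.52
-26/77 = -0.34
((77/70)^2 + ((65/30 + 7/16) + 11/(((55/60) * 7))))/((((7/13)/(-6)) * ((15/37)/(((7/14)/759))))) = -22337159/223146000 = -0.10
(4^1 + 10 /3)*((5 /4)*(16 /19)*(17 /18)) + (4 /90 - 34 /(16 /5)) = -67513 /20520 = -3.29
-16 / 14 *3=-24 / 7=-3.43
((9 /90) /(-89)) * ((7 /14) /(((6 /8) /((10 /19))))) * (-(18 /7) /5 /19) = 12 /1124515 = 0.00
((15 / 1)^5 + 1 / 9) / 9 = 6834376 / 81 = 84375.01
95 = 95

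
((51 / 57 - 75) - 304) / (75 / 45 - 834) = 21552 / 47443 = 0.45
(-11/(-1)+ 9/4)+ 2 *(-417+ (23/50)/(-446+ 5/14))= -512067213/623900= -820.75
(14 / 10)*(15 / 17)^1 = 1.24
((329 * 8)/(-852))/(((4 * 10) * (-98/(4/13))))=47/193830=0.00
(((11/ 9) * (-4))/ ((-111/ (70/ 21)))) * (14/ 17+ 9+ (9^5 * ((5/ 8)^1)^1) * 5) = 1380343855/ 50949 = 27092.66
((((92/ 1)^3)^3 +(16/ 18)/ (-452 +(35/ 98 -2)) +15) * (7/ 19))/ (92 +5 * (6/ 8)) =39772189378668222253652/ 21891897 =1816753905733624.74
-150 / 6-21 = -46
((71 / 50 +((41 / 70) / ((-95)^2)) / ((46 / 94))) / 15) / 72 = 3439147 / 2615445000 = 0.00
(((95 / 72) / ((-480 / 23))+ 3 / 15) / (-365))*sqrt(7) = -0.00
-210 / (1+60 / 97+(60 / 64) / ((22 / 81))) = -41.42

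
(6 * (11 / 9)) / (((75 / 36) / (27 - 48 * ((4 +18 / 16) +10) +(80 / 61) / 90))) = -33769384 / 13725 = -2460.43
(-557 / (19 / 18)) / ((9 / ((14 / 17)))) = -15596 / 323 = -48.28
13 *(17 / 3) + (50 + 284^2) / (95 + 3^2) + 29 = 137075 / 156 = 878.69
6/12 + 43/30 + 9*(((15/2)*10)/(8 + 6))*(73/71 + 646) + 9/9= 465176111/14910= 31198.93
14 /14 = 1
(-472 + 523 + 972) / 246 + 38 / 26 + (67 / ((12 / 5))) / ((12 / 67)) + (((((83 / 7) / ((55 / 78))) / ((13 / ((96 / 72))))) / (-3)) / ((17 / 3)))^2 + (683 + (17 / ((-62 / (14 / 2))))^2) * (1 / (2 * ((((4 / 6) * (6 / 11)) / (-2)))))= -2728130553472847869 / 1579801038215400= -1726.88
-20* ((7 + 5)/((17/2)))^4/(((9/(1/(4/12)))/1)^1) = -2211840/83521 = -26.48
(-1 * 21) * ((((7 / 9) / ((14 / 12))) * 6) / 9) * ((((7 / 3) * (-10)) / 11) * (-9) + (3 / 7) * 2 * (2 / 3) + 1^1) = -6364 / 33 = -192.85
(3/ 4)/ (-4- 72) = -0.01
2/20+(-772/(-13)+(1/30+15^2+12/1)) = 57821/195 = 296.52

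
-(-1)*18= 18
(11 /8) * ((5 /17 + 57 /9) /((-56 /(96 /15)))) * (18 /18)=-1859 /1785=-1.04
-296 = -296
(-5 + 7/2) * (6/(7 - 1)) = -3/2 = -1.50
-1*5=-5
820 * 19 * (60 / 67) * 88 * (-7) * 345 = -198663696000 / 67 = -2965129791.04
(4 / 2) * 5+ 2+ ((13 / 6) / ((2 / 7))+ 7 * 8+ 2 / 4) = 913 / 12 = 76.08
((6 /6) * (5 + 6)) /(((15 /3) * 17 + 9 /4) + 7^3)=0.03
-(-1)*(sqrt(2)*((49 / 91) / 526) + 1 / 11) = 7*sqrt(2) / 6838 + 1 / 11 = 0.09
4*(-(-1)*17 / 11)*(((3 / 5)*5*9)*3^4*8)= 1189728 / 11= 108157.09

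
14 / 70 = 1 / 5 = 0.20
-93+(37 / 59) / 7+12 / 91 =-498128 / 5369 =-92.78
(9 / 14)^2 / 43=81 / 8428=0.01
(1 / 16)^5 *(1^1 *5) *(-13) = -65 / 1048576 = -0.00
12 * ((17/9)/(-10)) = -2.27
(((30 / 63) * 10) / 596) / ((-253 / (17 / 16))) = -425 / 12666192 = -0.00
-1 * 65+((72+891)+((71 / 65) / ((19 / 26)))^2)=8124614 / 9025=900.23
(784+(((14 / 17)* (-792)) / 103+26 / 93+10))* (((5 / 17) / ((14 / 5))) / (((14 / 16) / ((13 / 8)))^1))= 20850648650 / 135648219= 153.71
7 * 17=119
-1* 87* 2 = -174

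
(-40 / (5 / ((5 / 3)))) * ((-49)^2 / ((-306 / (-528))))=-8451520 / 153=-55238.69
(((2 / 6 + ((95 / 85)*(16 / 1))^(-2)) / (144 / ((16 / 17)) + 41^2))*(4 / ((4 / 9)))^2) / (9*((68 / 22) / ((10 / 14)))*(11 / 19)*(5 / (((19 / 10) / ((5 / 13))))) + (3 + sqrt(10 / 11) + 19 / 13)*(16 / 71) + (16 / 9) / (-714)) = 14968572809775066629433 / 23996213565958037044946944 - 16089477290778779433*sqrt(110) / 29995266957447546306183680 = 0.00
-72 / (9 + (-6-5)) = 36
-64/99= -0.65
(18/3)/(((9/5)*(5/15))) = 10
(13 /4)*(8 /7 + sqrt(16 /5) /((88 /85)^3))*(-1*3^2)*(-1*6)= 1404 /7 + 43111575*sqrt(5) /340736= 483.49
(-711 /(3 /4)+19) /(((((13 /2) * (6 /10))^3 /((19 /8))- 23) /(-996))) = 1098774750 /2347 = 468161.38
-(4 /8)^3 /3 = -1 /24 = -0.04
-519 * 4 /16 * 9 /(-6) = 1557 /8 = 194.62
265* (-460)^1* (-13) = 1584700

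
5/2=2.50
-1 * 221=-221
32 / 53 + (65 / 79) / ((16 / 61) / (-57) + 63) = 113139749 / 183419909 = 0.62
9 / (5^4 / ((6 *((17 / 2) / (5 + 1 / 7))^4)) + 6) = 601601763 / 1334187842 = 0.45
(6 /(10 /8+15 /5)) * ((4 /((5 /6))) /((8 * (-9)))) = -8 /85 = -0.09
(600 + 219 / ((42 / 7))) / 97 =1273 / 194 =6.56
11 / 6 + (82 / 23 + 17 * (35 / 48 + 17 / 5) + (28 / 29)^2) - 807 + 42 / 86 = -145719434557 / 199619760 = -729.99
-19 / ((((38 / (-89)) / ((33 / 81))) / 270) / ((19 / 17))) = 93005 / 17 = 5470.88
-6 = -6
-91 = -91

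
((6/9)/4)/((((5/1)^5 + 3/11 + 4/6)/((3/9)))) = 11/618936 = 0.00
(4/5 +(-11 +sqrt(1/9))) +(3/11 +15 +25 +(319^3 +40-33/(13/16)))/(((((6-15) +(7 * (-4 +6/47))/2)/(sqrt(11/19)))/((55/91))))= -54543937194 * sqrt(209)/1191281-148/15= -661929.73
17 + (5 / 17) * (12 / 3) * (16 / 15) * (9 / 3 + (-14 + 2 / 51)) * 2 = -27335 / 2601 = -10.51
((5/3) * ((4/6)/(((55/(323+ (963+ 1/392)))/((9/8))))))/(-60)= -504113/1034880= -0.49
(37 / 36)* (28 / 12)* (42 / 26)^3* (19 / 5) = 1687903 / 43940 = 38.41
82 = 82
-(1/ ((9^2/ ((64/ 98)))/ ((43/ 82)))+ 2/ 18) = -18769/ 162729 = -0.12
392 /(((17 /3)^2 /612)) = 127008 /17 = 7471.06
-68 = -68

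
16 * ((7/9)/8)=14/9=1.56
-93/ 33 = -2.82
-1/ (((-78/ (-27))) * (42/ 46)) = -69/ 182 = -0.38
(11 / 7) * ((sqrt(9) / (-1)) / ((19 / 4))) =-132 / 133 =-0.99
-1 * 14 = -14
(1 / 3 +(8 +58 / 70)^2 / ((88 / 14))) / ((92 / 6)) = 294143 / 354200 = 0.83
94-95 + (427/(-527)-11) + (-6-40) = -58.81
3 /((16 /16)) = 3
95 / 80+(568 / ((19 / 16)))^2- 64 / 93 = 122896783295 / 537168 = 228786.49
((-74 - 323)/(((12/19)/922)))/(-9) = 3477323/54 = 64394.87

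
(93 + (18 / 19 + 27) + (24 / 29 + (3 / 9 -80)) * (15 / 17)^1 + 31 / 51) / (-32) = -91313 / 56202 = -1.62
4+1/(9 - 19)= 39/10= 3.90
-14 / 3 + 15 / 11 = -109 / 33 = -3.30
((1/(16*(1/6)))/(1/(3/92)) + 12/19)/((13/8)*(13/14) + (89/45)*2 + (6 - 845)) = -0.00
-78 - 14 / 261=-20372 / 261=-78.05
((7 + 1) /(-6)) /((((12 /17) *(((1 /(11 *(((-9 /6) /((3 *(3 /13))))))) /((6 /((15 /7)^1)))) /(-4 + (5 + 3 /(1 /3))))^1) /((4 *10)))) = 1361360 /27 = 50420.74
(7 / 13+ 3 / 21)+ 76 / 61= 10698 / 5551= 1.93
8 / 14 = 4 / 7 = 0.57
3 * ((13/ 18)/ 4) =13/ 24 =0.54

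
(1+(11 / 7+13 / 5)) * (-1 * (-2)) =10.34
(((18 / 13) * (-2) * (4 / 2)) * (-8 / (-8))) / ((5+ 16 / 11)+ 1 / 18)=-14256 / 16757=-0.85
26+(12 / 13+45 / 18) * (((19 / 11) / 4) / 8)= 239643 / 9152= 26.18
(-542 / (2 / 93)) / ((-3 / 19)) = 159619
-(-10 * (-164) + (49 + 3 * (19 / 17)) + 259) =-33173 / 17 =-1951.35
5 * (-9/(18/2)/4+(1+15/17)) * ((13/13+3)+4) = 1110/17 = 65.29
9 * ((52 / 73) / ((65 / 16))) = 576 / 365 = 1.58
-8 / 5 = -1.60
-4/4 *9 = -9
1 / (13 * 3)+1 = 40 / 39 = 1.03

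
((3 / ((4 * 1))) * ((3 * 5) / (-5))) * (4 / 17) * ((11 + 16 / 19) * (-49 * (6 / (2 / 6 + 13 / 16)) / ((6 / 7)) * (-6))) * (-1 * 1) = 40007520 / 3553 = 11260.21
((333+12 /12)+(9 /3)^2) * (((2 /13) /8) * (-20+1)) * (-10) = 32585 /26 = 1253.27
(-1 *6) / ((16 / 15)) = -45 / 8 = -5.62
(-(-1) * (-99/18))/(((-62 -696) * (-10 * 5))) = -11/75800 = -0.00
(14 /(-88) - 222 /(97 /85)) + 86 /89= -73588303 /379852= -193.73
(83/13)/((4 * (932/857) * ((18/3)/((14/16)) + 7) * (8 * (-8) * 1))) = -497917/300864512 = -0.00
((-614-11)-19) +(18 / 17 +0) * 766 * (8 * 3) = 319964 / 17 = 18821.41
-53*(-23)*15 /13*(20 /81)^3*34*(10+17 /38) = 7520.94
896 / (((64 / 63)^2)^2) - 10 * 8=99784967 / 131072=761.30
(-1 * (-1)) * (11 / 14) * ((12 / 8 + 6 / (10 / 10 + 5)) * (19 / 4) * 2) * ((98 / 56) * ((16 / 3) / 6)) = 1045 / 36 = 29.03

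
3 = 3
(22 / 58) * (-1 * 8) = -88 / 29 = -3.03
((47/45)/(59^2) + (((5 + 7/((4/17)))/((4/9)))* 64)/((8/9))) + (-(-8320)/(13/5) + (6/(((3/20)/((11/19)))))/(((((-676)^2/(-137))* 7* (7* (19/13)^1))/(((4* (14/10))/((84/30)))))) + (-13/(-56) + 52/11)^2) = 8854.10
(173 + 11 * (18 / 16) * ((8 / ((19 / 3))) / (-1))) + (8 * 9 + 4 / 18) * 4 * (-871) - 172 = -43029902 / 171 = -251636.85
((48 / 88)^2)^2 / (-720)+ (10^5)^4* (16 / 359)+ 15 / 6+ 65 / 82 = 4456824512534818944.80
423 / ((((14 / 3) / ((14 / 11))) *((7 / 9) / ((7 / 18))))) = 1269 / 22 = 57.68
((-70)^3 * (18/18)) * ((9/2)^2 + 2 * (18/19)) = -144317250/19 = -7595644.74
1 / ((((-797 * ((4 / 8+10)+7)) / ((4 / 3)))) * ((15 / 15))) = -8 / 83685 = -0.00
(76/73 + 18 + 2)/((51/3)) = 1536/1241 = 1.24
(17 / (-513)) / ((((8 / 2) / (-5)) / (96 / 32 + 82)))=7225 / 2052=3.52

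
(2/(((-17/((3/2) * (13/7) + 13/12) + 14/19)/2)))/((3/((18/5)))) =-14820/11291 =-1.31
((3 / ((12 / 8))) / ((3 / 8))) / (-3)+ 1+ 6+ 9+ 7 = 191 / 9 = 21.22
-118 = -118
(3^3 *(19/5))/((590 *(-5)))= -0.03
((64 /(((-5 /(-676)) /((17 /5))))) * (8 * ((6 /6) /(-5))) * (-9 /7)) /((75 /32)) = 25821.93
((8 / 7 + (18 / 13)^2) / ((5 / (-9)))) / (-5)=6516 / 5915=1.10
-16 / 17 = -0.94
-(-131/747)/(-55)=-131/41085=-0.00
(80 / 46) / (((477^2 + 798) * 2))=20 / 5251521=0.00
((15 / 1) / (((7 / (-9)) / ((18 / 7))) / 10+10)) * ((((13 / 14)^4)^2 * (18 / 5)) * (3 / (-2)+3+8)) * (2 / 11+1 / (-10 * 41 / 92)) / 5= -101688175949139 / 419913927289010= -0.24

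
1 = 1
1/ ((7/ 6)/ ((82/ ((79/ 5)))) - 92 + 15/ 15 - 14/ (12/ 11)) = -820/ 84959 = -0.01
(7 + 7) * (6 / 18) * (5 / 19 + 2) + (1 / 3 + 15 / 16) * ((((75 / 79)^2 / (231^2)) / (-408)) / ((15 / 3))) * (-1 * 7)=20773718052587 / 1966946712192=10.56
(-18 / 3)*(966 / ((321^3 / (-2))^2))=-2576 / 121559158499769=-0.00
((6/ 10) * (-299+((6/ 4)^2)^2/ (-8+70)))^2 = 791354355561/ 24601600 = 32166.78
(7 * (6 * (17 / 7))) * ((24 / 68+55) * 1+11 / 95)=537492 / 95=5657.81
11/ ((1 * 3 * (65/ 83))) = 913/ 195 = 4.68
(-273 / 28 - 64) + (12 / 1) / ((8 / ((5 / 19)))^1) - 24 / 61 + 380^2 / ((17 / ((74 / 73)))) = 49114144941 / 5753276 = 8536.73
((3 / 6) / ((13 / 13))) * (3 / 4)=3 / 8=0.38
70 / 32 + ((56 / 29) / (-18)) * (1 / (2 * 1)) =2.13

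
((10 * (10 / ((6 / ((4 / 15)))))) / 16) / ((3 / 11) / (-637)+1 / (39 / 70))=35035 / 226326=0.15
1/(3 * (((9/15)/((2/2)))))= 5/9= 0.56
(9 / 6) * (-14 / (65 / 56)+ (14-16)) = -1371 / 65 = -21.09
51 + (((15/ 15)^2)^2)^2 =52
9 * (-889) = -8001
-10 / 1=-10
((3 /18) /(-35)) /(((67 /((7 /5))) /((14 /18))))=-7 /90450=-0.00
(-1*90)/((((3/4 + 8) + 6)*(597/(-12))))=1440/11741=0.12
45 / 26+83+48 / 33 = 24649 / 286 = 86.19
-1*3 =-3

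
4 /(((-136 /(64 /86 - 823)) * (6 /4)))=35357 /2193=16.12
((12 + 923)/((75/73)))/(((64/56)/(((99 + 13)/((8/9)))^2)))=126421911/10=12642191.10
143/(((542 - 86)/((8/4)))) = 143/228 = 0.63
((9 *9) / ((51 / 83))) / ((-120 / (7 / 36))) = -581 / 2720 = -0.21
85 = 85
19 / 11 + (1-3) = -3 / 11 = -0.27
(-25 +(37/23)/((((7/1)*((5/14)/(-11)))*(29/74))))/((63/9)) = -143611/23345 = -6.15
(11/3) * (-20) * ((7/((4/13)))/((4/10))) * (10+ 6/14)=-260975/6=-43495.83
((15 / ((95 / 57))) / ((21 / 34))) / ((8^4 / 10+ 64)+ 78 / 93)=7905 / 257383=0.03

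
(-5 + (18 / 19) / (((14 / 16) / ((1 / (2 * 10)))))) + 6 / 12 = -5913 / 1330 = -4.45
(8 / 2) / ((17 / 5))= 1.18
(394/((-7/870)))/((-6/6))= 342780/7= 48968.57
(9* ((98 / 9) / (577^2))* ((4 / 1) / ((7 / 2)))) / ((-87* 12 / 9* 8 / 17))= -119 / 19309882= -0.00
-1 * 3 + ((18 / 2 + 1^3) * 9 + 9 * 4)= 123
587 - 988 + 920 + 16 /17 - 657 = -2330 /17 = -137.06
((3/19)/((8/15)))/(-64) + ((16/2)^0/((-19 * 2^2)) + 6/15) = 18591/48640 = 0.38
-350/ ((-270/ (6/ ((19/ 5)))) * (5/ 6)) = 140/ 57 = 2.46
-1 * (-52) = 52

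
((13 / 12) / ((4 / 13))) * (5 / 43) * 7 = 5915 / 2064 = 2.87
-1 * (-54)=54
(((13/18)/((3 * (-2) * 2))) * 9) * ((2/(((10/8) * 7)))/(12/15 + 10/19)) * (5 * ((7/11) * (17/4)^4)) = -96.90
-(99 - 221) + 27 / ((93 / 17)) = 3935 / 31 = 126.94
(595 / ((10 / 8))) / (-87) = -476 / 87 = -5.47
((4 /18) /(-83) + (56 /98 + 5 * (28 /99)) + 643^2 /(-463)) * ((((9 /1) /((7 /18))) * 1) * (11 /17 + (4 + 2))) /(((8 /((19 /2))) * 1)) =-26970777457551 /165705848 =-162762.98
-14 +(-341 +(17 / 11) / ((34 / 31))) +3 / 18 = -11663 / 33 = -353.42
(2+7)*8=72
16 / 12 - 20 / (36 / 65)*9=-971 / 3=-323.67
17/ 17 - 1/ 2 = 1/ 2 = 0.50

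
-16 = -16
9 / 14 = 0.64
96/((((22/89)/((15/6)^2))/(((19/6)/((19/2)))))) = 8900/11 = 809.09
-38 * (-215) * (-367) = -2998390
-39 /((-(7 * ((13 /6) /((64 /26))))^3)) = 0.17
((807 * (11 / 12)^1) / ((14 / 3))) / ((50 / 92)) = 204171 / 700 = 291.67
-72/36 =-2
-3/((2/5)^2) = -75/4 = -18.75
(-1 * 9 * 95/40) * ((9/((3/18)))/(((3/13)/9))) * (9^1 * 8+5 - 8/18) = -13784823/4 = -3446205.75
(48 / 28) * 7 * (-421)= -5052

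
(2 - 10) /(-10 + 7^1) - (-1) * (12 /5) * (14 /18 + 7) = 64 /3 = 21.33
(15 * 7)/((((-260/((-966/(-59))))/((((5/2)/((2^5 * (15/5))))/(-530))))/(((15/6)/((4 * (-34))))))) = -16905/2830610432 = -0.00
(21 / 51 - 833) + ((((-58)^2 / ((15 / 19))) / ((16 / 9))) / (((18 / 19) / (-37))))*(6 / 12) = -47637.74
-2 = -2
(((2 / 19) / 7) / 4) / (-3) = -0.00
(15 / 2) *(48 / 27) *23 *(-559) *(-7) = 3599960 / 3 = 1199986.67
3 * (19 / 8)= 57 / 8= 7.12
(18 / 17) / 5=18 / 85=0.21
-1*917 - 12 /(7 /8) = -6515 /7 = -930.71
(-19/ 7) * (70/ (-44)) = 95/ 22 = 4.32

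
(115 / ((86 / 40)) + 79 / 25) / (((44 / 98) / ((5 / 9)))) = 994651 / 14190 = 70.10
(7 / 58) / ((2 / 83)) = 581 / 116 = 5.01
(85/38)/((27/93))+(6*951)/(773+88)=1406729/98154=14.33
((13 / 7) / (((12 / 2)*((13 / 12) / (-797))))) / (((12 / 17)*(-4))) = 13549 / 168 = 80.65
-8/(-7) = 8/7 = 1.14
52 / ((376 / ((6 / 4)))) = 39 / 188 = 0.21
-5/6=-0.83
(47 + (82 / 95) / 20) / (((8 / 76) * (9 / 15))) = 14897 / 20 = 744.85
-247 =-247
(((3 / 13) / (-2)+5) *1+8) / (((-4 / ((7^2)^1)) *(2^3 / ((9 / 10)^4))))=-21539763 / 1664000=-12.94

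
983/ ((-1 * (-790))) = 983/ 790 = 1.24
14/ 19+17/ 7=421/ 133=3.17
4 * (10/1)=40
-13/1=-13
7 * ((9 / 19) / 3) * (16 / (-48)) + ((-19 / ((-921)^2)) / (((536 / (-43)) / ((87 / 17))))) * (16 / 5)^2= -56344140431 / 152973195675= -0.37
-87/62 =-1.40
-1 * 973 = -973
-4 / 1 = -4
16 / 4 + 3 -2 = 5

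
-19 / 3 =-6.33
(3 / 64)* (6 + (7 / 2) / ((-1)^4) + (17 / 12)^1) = 131 / 256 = 0.51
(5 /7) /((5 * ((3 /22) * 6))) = 11 /63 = 0.17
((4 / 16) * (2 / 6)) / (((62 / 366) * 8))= 61 / 992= 0.06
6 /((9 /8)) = 16 /3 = 5.33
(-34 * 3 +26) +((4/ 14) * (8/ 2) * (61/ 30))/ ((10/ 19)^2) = -177479/ 2625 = -67.61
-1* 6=-6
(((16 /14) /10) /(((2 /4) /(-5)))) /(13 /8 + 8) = -64 /539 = -0.12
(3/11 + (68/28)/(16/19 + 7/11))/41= 45572/975513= 0.05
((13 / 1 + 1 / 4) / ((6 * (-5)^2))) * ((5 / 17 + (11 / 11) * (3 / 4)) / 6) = 3763 / 244800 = 0.02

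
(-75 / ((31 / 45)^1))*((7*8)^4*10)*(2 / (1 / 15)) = -321207329032.26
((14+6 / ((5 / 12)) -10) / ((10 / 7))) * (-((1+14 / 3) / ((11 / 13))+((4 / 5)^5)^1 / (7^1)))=-86.86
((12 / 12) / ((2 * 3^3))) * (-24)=-4 / 9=-0.44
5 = 5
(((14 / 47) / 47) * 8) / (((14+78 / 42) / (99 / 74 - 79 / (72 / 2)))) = -223636 / 81651267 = -0.00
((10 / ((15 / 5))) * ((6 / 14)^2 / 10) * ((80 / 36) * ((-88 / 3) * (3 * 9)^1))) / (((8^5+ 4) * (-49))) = 440 / 6557131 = 0.00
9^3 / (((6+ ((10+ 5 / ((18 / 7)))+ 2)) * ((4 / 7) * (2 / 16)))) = 183708 / 359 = 511.72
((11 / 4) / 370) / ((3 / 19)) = 209 / 4440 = 0.05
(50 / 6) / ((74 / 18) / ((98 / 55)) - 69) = -7350 / 58823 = -0.12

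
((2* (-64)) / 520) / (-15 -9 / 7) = 56 / 3705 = 0.02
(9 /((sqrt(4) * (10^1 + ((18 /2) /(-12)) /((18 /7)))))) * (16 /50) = 0.15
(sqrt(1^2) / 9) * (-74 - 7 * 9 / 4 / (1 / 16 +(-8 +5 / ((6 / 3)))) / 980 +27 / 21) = -73802 / 9135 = -8.08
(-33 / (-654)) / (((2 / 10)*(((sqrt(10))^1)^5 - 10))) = 0.00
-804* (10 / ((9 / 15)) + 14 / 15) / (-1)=70752 / 5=14150.40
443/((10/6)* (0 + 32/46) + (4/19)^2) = 11034687/29984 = 368.02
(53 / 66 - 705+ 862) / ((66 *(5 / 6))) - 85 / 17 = -1547 / 726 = -2.13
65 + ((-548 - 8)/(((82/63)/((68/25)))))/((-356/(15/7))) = 1313527/18245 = 71.99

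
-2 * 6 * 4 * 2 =-96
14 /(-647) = -14 /647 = -0.02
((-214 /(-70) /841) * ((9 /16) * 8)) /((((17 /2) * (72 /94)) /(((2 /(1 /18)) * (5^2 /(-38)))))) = -226305 /3803002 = -0.06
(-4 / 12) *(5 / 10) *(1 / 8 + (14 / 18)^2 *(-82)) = 8.25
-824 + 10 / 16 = -6587 / 8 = -823.38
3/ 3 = 1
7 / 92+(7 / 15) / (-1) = -539 / 1380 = -0.39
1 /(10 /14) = 7 /5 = 1.40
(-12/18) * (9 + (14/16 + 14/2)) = -45/4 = -11.25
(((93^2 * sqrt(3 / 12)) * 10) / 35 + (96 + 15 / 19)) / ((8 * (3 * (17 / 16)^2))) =1890176 / 38437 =49.18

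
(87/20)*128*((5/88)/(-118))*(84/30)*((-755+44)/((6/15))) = 865998/649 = 1334.36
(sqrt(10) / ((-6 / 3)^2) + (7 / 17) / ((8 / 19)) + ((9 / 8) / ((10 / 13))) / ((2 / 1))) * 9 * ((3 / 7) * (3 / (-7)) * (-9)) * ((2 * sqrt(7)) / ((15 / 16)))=1944 * sqrt(70) / 245 + 1129707 * sqrt(7) / 20825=209.91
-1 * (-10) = 10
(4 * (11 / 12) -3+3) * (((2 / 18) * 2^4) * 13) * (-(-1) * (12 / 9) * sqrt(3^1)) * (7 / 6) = 32032 * sqrt(3) / 243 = 228.32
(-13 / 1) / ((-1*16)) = 13 / 16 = 0.81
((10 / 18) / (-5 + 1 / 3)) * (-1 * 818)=2045 / 21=97.38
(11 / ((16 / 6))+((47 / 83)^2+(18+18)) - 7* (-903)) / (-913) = -350591993 / 50317256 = -6.97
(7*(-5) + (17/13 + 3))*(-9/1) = 3591/13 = 276.23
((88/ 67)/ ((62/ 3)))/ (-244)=-33/ 126697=-0.00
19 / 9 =2.11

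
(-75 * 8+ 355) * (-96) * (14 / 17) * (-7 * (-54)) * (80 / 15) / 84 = 7902720 / 17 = 464865.88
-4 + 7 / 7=-3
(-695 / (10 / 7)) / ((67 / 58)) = -28217 / 67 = -421.15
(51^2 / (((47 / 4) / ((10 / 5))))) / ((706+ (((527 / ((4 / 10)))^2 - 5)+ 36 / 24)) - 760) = 83232 / 326320765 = 0.00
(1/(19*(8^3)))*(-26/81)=-13/393984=-0.00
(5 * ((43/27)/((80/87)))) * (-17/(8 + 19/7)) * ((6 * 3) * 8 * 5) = -148393/15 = -9892.87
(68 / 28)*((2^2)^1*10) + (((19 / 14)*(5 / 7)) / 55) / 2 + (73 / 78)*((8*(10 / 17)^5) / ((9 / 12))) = 35047834601471 / 358161767964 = 97.85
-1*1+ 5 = 4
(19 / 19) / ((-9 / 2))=-2 / 9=-0.22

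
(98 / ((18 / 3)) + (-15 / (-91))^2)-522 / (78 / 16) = -2253668 / 24843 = -90.72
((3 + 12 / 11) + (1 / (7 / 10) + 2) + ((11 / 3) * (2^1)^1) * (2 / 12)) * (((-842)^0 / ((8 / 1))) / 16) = 3029 / 44352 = 0.07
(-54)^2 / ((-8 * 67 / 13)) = -70.72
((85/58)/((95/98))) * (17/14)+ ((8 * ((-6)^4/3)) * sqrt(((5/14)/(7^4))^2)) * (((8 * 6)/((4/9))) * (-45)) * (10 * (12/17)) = -5552232486463/314862338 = -17633.84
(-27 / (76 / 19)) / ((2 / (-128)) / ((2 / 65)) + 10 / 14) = -6048 / 185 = -32.69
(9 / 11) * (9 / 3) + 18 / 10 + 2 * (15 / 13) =4692 / 715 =6.56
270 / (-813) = -90 / 271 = -0.33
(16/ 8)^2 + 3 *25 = 79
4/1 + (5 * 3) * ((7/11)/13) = 677/143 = 4.73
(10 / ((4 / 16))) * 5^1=200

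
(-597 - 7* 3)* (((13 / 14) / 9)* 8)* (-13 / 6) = 69628 / 63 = 1105.21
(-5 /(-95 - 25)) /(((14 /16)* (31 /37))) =37 /651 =0.06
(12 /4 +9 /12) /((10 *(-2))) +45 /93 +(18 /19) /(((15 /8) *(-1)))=-9843 /47120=-0.21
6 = 6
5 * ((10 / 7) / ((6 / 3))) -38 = -241 / 7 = -34.43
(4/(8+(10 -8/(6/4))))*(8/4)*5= 60/19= 3.16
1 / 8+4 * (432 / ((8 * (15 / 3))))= 1733 / 40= 43.32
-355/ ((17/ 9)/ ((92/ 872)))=-73485/ 3706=-19.83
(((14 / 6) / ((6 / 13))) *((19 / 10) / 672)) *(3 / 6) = 247 / 34560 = 0.01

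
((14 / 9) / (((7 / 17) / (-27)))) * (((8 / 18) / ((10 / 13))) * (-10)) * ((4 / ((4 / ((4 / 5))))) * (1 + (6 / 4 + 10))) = 17680 / 3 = 5893.33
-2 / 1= -2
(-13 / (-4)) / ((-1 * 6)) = -13 / 24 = -0.54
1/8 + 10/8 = 11/8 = 1.38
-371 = -371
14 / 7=2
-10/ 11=-0.91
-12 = -12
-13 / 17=-0.76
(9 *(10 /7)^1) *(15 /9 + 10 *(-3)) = -2550 /7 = -364.29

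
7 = 7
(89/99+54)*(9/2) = 5435/22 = 247.05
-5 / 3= -1.67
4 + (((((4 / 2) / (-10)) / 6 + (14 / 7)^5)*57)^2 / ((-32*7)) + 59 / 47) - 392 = -15208.39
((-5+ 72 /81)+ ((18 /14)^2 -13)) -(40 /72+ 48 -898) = 122596 /147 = 833.99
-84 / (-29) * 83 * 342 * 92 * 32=7019744256 / 29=242060146.76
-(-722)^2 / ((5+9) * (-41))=260642 / 287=908.16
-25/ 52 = -0.48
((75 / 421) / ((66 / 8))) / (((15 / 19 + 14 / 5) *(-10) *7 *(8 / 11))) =-475 / 4019708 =-0.00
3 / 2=1.50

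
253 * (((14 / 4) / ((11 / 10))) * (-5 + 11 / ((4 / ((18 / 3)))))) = 18515 / 2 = 9257.50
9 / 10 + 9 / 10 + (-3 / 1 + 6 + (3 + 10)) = 89 / 5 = 17.80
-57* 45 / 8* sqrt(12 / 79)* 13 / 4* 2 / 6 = -11115* sqrt(237) / 1264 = -135.37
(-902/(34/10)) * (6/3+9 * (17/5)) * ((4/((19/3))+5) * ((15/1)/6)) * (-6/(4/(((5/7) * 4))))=1179883650/2261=521841.51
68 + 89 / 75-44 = 1889 / 75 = 25.19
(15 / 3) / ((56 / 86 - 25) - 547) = -215 / 24568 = -0.01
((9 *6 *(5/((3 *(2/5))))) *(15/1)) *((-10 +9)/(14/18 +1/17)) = -516375/128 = -4034.18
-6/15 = -2/5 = -0.40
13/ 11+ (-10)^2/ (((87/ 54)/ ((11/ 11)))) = 20177/ 319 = 63.25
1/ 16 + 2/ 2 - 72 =-1135/ 16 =-70.94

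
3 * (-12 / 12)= -3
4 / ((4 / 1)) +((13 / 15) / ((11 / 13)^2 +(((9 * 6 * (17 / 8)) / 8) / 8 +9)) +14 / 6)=8486194 / 2489615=3.41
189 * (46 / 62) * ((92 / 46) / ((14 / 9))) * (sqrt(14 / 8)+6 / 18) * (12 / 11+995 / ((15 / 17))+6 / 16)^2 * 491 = 9031285373987997 / 240064+27093856121963991 * sqrt(7) / 480128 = 186921354523.08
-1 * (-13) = 13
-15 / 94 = -0.16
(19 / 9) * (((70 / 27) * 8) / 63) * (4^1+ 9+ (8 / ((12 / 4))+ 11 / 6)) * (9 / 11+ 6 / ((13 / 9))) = 2101400 / 34749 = 60.47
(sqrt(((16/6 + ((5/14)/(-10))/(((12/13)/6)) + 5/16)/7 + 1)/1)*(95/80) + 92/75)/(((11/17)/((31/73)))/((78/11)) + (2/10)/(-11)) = 13866424/2223545 + 35796475*sqrt(393)/99614816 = 13.36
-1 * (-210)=210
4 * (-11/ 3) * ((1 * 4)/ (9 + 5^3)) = -88/ 201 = -0.44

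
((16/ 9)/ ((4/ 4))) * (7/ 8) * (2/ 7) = 4/ 9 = 0.44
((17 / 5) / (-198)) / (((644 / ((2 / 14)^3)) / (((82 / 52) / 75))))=-697 / 426432006000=-0.00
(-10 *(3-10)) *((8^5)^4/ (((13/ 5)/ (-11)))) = -4438747792736360857600/ 13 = -341442137902796989046.15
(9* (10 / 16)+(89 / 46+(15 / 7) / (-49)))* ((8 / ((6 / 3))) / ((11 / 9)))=388107 / 15778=24.60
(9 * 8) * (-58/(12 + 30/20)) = -928/3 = -309.33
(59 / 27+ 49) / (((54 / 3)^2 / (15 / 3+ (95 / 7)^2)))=29.89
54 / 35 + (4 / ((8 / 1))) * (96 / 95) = 1362 / 665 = 2.05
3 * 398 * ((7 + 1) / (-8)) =-1194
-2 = -2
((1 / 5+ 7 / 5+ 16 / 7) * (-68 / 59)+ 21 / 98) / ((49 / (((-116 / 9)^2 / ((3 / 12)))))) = -473947232 / 8195985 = -57.83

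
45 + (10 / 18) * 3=140 / 3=46.67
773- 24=749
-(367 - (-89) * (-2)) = -189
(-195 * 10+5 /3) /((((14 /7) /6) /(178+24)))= -1180690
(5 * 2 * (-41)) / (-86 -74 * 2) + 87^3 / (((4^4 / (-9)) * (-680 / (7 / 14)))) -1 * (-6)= 1009184779 / 40734720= 24.77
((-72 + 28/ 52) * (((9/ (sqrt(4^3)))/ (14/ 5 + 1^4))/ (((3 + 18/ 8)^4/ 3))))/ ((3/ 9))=-148640/ 593047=-0.25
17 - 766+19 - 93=-823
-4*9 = -36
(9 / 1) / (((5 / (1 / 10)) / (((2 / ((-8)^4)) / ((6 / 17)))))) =51 / 204800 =0.00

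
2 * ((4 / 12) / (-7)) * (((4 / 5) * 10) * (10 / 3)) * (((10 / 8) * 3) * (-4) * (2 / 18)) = 800 / 189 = 4.23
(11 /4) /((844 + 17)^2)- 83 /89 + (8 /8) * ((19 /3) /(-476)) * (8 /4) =-0.96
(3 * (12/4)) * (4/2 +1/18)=37/2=18.50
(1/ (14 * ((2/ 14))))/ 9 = 1/ 18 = 0.06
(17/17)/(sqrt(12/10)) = sqrt(30)/6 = 0.91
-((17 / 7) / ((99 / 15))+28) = -6553 / 231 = -28.37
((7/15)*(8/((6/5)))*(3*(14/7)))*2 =112/3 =37.33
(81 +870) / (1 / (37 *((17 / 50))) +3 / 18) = 3589074 / 929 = 3863.37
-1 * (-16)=16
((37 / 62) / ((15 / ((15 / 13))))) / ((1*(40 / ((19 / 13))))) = 703 / 419120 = 0.00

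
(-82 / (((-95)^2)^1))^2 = 6724 / 81450625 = 0.00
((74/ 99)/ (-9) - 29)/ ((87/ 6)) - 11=-336055/ 25839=-13.01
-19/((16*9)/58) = -551/72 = -7.65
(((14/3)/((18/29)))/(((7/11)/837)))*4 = 39556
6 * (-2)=-12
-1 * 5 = -5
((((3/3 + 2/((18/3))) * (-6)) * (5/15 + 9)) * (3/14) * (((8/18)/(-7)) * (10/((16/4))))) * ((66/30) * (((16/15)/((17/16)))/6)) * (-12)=-180224/16065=-11.22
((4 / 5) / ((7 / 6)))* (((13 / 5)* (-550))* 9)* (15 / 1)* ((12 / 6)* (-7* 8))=14826240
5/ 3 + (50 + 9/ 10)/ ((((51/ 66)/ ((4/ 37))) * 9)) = 69571/ 28305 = 2.46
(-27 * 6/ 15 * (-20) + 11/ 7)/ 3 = 72.52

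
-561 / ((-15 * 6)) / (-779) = -187 / 23370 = -0.01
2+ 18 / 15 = 16 / 5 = 3.20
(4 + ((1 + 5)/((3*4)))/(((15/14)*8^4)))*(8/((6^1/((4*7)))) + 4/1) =7618777/46080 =165.34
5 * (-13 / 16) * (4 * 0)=0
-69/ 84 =-23/ 28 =-0.82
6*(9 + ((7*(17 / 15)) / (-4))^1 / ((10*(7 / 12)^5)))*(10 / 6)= 727938 / 12005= 60.64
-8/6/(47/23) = -92/141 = -0.65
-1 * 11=-11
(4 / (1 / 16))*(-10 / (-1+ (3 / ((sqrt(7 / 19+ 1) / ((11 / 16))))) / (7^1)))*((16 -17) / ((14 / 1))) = -14909440 / 305453 -168960*sqrt(494) / 305453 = -61.11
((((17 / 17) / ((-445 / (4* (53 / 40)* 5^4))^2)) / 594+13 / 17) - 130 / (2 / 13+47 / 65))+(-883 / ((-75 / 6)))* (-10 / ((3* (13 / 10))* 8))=-13436756015857 / 79026422904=-170.03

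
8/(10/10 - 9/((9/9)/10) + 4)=-8/85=-0.09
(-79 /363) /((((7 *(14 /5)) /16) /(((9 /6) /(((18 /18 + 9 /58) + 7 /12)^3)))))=-13317564672 /262589629225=-0.05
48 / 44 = 12 / 11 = 1.09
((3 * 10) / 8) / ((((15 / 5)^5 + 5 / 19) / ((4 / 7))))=0.01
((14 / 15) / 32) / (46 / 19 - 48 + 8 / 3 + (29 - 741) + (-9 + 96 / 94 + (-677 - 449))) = -6251 / 404827120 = -0.00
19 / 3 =6.33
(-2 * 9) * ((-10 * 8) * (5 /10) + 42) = -36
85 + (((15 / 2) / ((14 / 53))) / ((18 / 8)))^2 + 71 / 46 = 4985971 / 20286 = 245.78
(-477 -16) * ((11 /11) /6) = -493 /6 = -82.17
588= 588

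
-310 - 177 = -487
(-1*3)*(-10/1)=30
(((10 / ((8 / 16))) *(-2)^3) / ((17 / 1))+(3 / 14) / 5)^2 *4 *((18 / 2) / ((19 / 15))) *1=3356105427 / 1345295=2494.70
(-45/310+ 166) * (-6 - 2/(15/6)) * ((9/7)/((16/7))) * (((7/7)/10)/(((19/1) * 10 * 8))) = -1573299/37696000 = -0.04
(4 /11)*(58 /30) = 116 /165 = 0.70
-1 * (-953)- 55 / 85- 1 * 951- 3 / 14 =271 / 238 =1.14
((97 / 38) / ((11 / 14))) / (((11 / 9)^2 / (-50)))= -108.74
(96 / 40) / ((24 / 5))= 0.50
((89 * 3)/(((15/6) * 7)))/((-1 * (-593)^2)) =-534/12307715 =-0.00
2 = 2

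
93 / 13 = 7.15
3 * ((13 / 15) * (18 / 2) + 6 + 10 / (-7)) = 1299 / 35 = 37.11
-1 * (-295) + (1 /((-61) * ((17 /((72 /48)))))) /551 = 337118327 /1142774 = 295.00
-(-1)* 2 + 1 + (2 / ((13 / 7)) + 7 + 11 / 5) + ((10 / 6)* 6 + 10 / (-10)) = 1448 / 65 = 22.28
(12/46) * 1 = 6/23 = 0.26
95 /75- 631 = -9446 /15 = -629.73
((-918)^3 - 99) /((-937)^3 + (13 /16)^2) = 66015635712 /70200059933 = 0.94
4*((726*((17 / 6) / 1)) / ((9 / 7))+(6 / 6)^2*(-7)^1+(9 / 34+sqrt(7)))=4*sqrt(7)+975010 / 153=6383.20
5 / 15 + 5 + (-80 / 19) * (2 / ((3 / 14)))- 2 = -2050 / 57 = -35.96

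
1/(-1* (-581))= 0.00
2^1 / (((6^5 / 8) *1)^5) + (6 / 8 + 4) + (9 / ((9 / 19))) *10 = 84484841824780417 / 433811768034816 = 194.75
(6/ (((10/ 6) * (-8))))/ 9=-0.05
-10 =-10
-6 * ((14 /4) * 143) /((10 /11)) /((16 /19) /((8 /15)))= -209209 /100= -2092.09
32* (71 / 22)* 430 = 488480 / 11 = 44407.27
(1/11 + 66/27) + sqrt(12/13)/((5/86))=251/99 + 172*sqrt(39)/65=19.06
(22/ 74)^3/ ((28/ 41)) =54571/ 1418284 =0.04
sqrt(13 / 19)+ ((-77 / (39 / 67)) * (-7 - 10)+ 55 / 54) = sqrt(247) / 19+ 1579369 / 702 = 2250.64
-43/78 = -0.55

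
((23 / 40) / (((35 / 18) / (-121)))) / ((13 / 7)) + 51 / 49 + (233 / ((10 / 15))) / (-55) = -17223663 / 700700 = -24.58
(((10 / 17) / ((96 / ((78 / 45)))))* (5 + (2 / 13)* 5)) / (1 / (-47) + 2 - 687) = -1175 / 13135968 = -0.00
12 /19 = 0.63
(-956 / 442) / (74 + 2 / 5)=-1195 / 41106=-0.03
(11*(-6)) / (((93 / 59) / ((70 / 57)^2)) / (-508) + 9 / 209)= -675275154400 / 419538129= -1609.57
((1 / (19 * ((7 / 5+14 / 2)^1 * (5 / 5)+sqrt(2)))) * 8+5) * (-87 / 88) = -7156185 / 1432904+2175 * sqrt(2) / 358226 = -4.99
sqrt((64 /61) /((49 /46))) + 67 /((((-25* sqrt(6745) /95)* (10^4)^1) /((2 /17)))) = 0.99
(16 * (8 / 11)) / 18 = 0.65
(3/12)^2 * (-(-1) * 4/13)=1/52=0.02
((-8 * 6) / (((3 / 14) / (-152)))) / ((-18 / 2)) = -3783.11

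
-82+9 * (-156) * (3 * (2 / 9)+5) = -8038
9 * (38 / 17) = 20.12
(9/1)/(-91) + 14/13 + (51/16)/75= 37147/36400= 1.02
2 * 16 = 32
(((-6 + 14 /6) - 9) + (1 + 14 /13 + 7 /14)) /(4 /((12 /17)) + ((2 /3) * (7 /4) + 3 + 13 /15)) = -3935 /4173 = -0.94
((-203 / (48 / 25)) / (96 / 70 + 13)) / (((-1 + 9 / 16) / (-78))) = -659750 / 503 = -1311.63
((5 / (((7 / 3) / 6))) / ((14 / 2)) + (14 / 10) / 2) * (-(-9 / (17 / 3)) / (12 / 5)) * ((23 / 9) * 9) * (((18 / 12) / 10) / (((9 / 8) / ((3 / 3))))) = 85767 / 16660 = 5.15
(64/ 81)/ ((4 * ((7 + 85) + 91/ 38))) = 608/ 290547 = 0.00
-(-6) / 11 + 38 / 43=676 / 473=1.43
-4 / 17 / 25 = -0.01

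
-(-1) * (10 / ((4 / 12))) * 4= 120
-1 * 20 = -20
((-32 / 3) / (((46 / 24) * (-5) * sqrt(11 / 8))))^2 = 131072 / 145475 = 0.90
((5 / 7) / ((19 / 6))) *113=3390 / 133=25.49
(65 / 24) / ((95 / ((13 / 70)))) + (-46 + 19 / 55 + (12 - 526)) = -39300809 / 70224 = -559.65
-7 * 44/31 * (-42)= 12936/31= 417.29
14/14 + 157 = 158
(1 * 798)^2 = 636804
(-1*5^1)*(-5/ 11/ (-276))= -25/ 3036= -0.01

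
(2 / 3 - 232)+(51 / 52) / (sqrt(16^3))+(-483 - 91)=-8040295 / 9984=-805.32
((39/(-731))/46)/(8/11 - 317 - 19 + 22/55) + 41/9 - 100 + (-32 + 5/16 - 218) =-7694941666763/22295652048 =-345.13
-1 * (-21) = 21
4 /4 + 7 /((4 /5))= 9.75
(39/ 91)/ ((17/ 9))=27/ 119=0.23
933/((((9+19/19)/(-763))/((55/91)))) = -1118667/26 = -43025.65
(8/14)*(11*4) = 25.14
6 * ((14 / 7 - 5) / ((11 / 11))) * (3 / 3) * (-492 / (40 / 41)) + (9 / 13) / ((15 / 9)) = 590058 / 65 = 9077.82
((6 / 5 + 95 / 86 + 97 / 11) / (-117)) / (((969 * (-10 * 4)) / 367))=26057 / 28947600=0.00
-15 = -15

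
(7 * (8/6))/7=4/3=1.33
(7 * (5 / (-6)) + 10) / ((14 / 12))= 25 / 7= 3.57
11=11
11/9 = 1.22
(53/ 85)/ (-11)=-53/ 935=-0.06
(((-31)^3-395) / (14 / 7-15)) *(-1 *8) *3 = -55728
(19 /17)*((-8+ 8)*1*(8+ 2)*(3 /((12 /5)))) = 0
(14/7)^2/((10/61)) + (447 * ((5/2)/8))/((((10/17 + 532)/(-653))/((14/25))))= -1726555/24144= -71.51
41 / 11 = 3.73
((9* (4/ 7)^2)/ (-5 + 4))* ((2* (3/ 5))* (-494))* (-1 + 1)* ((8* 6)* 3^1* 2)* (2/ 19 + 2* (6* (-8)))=0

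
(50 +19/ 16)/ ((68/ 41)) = 33579/ 1088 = 30.86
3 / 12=1 / 4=0.25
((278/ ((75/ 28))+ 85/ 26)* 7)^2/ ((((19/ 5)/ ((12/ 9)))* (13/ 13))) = 2135435683969/ 10837125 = 197048.17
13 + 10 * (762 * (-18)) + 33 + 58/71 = -9735036/71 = -137113.18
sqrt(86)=9.27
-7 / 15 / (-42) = 1 / 90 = 0.01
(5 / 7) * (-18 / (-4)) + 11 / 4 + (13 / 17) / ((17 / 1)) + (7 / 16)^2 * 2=1655191 / 258944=6.39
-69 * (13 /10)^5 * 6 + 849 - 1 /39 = -1341948389 /1950000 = -688.18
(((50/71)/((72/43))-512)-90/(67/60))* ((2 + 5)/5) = -709879793/856260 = -829.05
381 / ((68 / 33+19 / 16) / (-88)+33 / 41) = 725814144 / 1462997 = 496.11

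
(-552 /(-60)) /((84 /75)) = 115 /14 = 8.21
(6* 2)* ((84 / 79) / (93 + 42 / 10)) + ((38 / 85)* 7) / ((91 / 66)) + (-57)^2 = 7663438249 / 2356965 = 3251.40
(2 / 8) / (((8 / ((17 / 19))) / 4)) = 17 / 152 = 0.11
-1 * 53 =-53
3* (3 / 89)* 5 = 45 / 89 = 0.51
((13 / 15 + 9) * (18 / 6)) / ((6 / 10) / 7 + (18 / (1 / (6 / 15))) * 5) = 1036 / 1263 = 0.82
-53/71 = -0.75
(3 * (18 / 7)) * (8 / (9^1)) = 48 / 7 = 6.86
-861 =-861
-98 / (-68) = 49 / 34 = 1.44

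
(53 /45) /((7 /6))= 106 /105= 1.01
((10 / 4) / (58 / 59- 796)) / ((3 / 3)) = -0.00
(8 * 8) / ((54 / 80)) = 2560 / 27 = 94.81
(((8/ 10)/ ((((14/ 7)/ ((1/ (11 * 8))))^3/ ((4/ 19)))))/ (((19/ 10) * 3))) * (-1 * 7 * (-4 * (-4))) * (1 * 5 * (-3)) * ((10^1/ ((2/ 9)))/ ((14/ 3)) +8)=65/ 404624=0.00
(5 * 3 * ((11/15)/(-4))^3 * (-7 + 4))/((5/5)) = 1331/4800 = 0.28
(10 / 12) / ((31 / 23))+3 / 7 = 1363 / 1302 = 1.05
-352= -352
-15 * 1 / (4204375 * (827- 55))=-3 / 649155500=-0.00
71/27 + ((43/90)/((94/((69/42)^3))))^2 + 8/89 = 130458347412137729/47962183551206400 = 2.72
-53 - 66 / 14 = -404 / 7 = -57.71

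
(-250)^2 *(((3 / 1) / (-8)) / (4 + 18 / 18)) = -9375 / 2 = -4687.50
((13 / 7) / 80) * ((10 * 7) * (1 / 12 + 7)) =1105 / 96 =11.51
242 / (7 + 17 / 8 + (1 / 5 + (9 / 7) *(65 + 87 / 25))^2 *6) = 5390000 / 1040870507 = 0.01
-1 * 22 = -22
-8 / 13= -0.62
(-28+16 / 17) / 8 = -115 / 34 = -3.38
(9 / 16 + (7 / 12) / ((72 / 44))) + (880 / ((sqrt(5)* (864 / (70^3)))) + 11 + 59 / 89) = 483749 / 38448 + 1886500* sqrt(5) / 27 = 156247.48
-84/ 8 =-21/ 2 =-10.50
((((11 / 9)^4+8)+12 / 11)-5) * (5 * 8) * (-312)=-1898191360 / 24057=-78903.91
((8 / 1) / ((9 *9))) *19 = 152 / 81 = 1.88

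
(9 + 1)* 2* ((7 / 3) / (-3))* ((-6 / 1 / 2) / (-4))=-35 / 3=-11.67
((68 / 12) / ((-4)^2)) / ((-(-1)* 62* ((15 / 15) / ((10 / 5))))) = 17 / 1488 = 0.01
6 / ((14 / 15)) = 45 / 7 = 6.43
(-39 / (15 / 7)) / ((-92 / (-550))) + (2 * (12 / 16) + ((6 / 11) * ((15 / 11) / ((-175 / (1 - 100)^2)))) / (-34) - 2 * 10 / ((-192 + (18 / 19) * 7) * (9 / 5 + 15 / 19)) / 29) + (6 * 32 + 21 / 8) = 60893729316487 / 687697196760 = 88.55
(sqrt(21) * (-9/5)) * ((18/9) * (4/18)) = -4 * sqrt(21)/5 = -3.67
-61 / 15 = -4.07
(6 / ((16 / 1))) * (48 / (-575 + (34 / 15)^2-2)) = -4050 / 128669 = -0.03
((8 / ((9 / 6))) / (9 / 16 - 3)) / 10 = -128 / 585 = -0.22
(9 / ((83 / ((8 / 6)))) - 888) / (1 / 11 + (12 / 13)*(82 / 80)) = -105379560 / 123089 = -856.12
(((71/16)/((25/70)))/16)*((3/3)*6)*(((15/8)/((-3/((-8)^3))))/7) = 213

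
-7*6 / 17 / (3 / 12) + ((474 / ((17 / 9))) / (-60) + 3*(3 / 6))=-1068 / 85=-12.56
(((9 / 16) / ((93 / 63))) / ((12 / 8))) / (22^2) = 63 / 120032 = 0.00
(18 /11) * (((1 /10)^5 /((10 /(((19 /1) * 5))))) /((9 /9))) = 171 /1100000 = 0.00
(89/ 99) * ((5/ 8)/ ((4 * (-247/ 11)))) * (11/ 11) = -445/ 71136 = -0.01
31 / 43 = 0.72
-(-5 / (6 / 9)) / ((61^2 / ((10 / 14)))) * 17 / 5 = 255 / 52094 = 0.00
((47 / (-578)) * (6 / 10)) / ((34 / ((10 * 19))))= -2679 / 9826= -0.27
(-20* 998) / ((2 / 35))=-349300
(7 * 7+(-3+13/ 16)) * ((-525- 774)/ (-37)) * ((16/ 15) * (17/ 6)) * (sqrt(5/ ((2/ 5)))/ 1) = 5513389 * sqrt(2)/ 444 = 17561.06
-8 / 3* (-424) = 3392 / 3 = 1130.67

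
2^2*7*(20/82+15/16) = 5425/164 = 33.08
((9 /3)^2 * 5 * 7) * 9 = 2835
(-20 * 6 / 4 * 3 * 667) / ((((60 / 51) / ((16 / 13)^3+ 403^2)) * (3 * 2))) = -12137832629373 / 8788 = -1381182593.24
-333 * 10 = -3330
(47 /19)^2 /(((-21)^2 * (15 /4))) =8836 /2388015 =0.00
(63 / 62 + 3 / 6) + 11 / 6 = 623 / 186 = 3.35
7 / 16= 0.44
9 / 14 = 0.64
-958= -958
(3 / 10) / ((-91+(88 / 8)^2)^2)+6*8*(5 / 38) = 360019 / 57000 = 6.32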